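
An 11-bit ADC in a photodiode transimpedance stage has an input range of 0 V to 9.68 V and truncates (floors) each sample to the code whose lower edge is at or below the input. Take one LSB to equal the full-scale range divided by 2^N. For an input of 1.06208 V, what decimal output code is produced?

Span = 9.68 V. LSB = 9.68 V / 2^11 ≈ 4.727 mV.
code = ⌊(V_in − V_min)/LSB⌋ = ⌊(V_in − V_min) × 2^11 / range⌋
     = ⌊(1.06208 − (0)) × 2048 / 9.68⌋ = ⌊1.06208 × 2048/9.68⌋
     = ⌊224.705⌋ = 224.

224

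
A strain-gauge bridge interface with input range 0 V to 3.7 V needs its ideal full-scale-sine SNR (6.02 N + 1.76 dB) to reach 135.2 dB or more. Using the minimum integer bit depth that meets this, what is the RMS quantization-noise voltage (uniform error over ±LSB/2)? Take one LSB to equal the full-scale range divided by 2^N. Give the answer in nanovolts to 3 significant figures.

127 nV

Full-scale range = 3.7 V.
Required N = ⌈(135.2 − 1.76)/6.02⌉ = ⌈22.166⌉ = 23.
One LSB is 3.7 V / 8388608 = 441.07 nV.
RMS noise = LSB/√12 = 127 nV.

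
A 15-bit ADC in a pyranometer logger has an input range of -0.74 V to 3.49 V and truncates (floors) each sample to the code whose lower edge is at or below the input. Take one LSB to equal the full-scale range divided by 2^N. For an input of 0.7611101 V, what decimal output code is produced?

Span: 3.49 V − (-0.74 V) = 4.23 V. LSB = 4.23 V / 2^15 ≈ 129.1 µV.
(V_in − V_min) × 2^15/range = (0.7611101 − (-0.74)) × 32768/4.23 = 11628.458.
Floor → code = 11628.

11628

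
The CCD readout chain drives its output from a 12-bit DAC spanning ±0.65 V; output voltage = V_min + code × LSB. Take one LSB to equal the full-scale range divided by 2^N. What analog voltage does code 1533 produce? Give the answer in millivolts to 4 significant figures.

Span: 0.65 V − (-0.65 V) = 1.3 V. LSB = 1.3 V / 2^12.
Output = V_min + (1533/4096) × range = -0.65 + 0.374268 × 1.3 V
      = -0.65 V + 0.486548 V = -0.163452 V.

-163.5 mV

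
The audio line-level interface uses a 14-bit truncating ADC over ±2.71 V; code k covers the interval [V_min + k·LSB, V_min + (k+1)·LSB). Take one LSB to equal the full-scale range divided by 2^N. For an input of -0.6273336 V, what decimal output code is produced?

6295

The full-scale span is 2.71 − (-2.71) = 5.42 V. LSB = 5.42 V / 2^14 ≈ 330.8 µV.
(V_in − V_min) × 2^14/range = (-0.6273336 − (-2.71)) × 16384/5.42 = 6295.647.
Floor → code = 6295.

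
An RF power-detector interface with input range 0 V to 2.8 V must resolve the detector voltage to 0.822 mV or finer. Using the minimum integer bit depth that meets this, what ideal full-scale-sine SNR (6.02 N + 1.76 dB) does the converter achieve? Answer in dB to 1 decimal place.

74.0 dB

V_FS = 2.8 V.
Need 2^N ≥ 2.8 V / 0.822 mV = 3406 → N_min = 12.
SNR = 6.02 × 12 + 1.76 = 74.00 dB.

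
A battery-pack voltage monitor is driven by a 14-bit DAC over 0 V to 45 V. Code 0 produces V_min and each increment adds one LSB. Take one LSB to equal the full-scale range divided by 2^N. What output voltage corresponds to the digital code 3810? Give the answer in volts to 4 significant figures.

Range is 45 V. LSB = 45 V / 2^14.
V_out = V_min + code × LSB = 0 V + 3810 × 45 V / 16384
      = 0 V + 10.4645 V = 10.4645 V.

10.46 V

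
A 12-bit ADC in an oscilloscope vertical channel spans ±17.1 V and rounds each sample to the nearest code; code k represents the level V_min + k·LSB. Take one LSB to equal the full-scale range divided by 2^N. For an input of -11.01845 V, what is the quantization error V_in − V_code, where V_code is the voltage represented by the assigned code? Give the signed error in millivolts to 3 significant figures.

Range = 17.1 − (-17.1) = 34.2 V. LSB = 34.2 V / 2^12 ≈ 8.350 mV.
(V_in − V_min)/LSB = (-11.01845 − (-17.1)) × 4096/34.2 = 728.3634 → nearest code k = 728.
Reconstructed level: -17.1 + 728 × 34.2/4096 V = -11.02148438 V.
Error = V_in − V_code = -11.01845 − (-11.02148438) = +3.03 mV.

+3.03 mV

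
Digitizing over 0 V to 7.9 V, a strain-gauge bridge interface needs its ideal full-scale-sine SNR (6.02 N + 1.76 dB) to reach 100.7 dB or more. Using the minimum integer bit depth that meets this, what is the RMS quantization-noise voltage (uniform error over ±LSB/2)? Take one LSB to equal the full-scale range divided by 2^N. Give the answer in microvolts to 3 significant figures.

17.4 µV

Span = 7.9 V.
Required N = ⌈(100.7 − 1.76)/6.02⌉ = ⌈16.435⌉ = 17.
LSB = 7.9 V / 2^17 = 60.272 µV.
V_rms = LSB/√12 = 17.4 µV.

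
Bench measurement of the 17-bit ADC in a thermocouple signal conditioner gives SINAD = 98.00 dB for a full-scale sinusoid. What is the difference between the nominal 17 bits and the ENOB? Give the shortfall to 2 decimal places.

Effective bits = (98.00 − 1.76)/6.02 = 15.9867.
Shortfall = 17 − 15.9867 = 1.0133 bits.

1.01 bits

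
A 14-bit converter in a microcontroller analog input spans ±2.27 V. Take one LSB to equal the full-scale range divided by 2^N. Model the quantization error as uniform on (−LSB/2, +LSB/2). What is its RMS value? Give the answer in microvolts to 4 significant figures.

79.99 µV

Range = 2.27 − (-2.27) = 4.54 V.
LSB = 4.54 V / 2^14 = 277.100 µV.
RMS of a uniform error over width LSB is LSB/√12 = 79.99 µV.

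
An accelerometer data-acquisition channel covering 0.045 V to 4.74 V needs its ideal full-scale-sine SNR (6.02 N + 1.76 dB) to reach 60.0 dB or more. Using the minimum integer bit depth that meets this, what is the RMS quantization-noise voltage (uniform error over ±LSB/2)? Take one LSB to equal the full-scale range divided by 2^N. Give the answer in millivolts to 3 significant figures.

Full-scale range = 4.74 V − (0.045 V) = 4.695 V.
N ≥ (60.0 − 1.76)/6.02 = 9.674 → N_min = 10.
LSB = 4.695 V / 2^10 = 4.5850 mV.
V_rms = LSB/√12 = 1.32 mV.

1.32 mV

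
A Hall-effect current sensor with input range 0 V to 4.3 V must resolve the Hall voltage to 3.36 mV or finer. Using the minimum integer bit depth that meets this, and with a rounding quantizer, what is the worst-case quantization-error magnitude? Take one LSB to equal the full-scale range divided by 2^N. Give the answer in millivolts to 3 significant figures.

1.05 mV

V_FS = 4.3 V.
Need 2^N ≥ 4.3 V / 3.36 mV = 1280 → N_min = 11.
LSB = 4.3 V / 2^11 = 2.0996 mV.
|e|_max = LSB/2 = 1.05 mV.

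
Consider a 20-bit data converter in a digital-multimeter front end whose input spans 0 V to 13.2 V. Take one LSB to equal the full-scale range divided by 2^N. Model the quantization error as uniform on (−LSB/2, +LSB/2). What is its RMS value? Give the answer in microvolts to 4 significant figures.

V_FS = 13.2 V.
LSB = 13.2 V ÷ 2^20 = 13.2/1048576 V = 12.5885 µV.
RMS of a uniform error over width LSB is LSB/√12 = 3.634 µV.

3.634 µV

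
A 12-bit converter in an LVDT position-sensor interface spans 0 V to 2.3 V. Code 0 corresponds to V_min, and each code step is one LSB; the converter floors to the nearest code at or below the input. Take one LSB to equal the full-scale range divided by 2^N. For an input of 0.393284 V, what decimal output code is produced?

700

Span = 2.3 V. LSB = 2.3 V / 2^12 ≈ 0.5615 mV.
code = ⌊(V_in − V_min)/LSB⌋ = ⌊(V_in − V_min) × 2^12 / range⌋
     = ⌊(0.393284 − (0)) × 4096 / 2.3⌋ = ⌊0.393284 × 4096/2.3⌋
     = ⌊700.388⌋ = 700.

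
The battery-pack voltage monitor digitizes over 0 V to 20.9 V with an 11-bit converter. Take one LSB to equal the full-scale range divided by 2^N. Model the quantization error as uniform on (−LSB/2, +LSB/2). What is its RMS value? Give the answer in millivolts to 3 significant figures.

2.95 mV

V_FS = 20.9 V.
Step size = 20.9/2048 V = 10.205 mV.
σ_q = LSB/√12 = 10.205 mV/3.4641 = 2.95 mV.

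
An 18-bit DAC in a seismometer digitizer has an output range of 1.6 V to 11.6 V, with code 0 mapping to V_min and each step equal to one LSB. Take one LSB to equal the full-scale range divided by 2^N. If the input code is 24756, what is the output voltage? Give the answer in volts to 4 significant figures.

Span: 11.6 V − (1.6 V) = 10 V. LSB = 10 V / 2^18.
V_out = V_min + code × LSB = 1.6 V + 24756 × 10 V / 262144
      = 1.6 + 0.944366 = 2.54437 V.

2.544 V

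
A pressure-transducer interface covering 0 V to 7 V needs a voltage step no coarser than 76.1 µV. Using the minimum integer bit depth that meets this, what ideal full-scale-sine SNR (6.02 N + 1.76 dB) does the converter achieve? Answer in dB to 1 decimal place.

Range is 7 V.
7 V / 76.1 µV = 91980. Since 2^16 = 65536 and 2^17 = 131072, N = 17.
6.02(17) + 1.76 = 104.10 dB.

104.1 dB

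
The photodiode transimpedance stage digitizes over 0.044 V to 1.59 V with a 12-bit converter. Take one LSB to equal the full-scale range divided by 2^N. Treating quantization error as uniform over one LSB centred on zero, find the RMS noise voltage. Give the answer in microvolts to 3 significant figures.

109 µV

Range = 1.59 − (0.044) = 1.546 V.
LSB = 1.546 V / 2^12 = 377.44 µV.
RMS of a uniform error over width LSB is LSB/√12 = 109 µV.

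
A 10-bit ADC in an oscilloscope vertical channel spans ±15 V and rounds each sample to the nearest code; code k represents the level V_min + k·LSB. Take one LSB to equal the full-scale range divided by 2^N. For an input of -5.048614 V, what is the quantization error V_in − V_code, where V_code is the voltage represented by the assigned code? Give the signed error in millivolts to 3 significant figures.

Range = 15 − (-15) = 30 V. LSB = 30 V / 2^10 ≈ 29.30 mV.
Position in LSBs: (-5.048614 − (-15)) × 1024/30 = 339.6740; rounding gives k = 340.
V_code = -15 + (340/1024) × 30 = -5.039062500 V.
V_in − V_code = -5.048614 − (-5.039062500) = −9.55 mV.

−9.55 mV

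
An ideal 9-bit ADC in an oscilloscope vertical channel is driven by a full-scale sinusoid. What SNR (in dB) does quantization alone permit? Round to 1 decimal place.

For an ideal N-bit converter with full-scale sine input, SNR = 6.02 N + 1.76 dB. SNR = 6.02 × 9 + 1.76 = 54.18 + 1.76 = 55.94 dB.

55.9 dB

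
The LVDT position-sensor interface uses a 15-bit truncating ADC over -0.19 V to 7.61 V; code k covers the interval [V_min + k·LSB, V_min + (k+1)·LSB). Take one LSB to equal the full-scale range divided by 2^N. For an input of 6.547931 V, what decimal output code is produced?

28306

Range = 7.61 − (-0.19) = 7.8 V. LSB = 7.8 V / 2^15 ≈ 238.0 µV.
code = ⌊(V_in − V_min)/LSB⌋ = ⌊(V_in − V_min) × 2^15 / range⌋
     = ⌊(6.547931 − (-0.19)) × 32768 / 7.8⌋ = ⌊6.737931 × 32768/7.8⌋
     = ⌊28306.221⌋ = 28306.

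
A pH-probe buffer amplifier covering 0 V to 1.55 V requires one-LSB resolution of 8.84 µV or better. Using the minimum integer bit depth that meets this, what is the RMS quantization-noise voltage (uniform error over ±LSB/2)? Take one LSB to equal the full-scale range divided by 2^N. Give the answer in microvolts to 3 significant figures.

1.71 µV

V_FS = 1.55 V.
Required number of levels: 1.55/8.84 µV = 175340; smallest N with 2^N ≥ that is 18.
LSB = 1.55 V ÷ 2^18 = 1.55/262144 V = 5.9128 µV.
σ_q = LSB/√12 = 5.9128 µV/3.4641 = 1.71 µV.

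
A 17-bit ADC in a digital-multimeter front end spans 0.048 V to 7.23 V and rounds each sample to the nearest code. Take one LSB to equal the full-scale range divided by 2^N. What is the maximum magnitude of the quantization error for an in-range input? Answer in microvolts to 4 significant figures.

27.40 µV

Range = 7.23 − (0.048) = 7.182 V.
Step size = 7.182/131072 V = 54.7943 µV.
|e|_max = LSB/2 = 27.40 µV.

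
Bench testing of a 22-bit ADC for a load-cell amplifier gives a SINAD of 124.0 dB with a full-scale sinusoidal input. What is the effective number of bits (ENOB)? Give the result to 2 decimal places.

20.31 bits

Inverting SNR = 6.02 N + 1.76: N_eff = (124.0 − 1.76)/6.02 = 20.3056.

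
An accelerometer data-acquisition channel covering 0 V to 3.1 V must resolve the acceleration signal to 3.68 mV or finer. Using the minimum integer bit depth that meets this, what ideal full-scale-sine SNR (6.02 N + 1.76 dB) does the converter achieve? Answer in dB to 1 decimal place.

Range is 3.1 V.
Need 2^N ≥ 3.1 V / 3.68 mV = 842.4 → N_min = 10.
SNR = 6.02 × 10 + 1.76 = 61.96 dB.

62.0 dB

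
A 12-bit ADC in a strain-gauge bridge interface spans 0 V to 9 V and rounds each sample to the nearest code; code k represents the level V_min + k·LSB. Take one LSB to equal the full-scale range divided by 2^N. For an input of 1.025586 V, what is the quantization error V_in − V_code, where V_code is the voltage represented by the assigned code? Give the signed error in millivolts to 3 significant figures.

Span = 9 V. LSB = 9 V / 2^12 ≈ 2.197 mV.
(1.025586 − (0)) / LSB = 1.025586 × 4096/9 = 466.7556. Nearest integer: k = 467.
Reconstructed level: 0 + 467 × 9/4096 V = 1.026123047 V.
V_in − V_code = 1.025586 − (1.026123047) = −0.537 mV.

−0.537 mV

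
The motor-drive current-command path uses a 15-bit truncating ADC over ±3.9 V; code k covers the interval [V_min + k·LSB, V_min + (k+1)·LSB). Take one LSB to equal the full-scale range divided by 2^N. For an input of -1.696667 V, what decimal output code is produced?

9256

Full-scale range = 3.9 V − (-3.9 V) = 7.8 V. LSB = 7.8 V / 2^15 ≈ 238.0 µV.
code = ⌊(V_in − V_min)/LSB⌋ = ⌊(V_in − V_min) × 2^15 / range⌋
     = ⌊(-1.696667 − (-3.9)) × 32768 / 7.8⌋ = ⌊2.203333 × 32768/7.8⌋
     = ⌊9256.258⌋ = 9256.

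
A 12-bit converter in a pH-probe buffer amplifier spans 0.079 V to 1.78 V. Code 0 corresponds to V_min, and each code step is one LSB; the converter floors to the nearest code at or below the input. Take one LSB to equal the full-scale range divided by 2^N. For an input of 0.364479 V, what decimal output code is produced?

The full-scale span is 1.78 − (0.079) = 1.701 V. LSB = 1.701 V / 2^12 ≈ 415.3 µV.
V_in − V_min = 0.364479 − (0.079) = 0.285479 V.
Divide by LSB: 0.285479 × 4096/1.701 = 687.4321.
Truncating gives code 687.

687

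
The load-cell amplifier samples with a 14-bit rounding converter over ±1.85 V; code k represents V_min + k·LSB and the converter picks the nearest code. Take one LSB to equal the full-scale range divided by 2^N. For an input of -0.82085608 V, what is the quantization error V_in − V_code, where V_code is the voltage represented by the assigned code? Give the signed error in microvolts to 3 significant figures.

+36.3 µV

Range = 1.85 − (-1.85) = 3.7 V. LSB = 3.7 V / 2^14 ≈ 225.8 µV.
(V_in − V_min)/LSB = (-0.82085608 − (-1.85)) × 16384/3.7 = 4557.1605 → nearest code k = 4557.
Reconstructed level: -1.85 + 4557 × 3.7/16384 V = -0.82089233398 V.
e = -0.82085608 − (-0.82089233398) = +36.3 µV.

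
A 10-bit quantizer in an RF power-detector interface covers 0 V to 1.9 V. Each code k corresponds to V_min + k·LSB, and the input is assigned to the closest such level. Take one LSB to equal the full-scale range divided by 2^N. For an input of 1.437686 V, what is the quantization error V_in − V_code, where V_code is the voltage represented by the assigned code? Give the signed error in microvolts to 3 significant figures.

−302 µV

Range is 1.9 V. LSB = 1.9 V / 2^10 ≈ 1.855 mV.
Position in LSBs: (1.437686 − (0)) × 1024/1.9 = 774.8371; rounding gives k = 775.
Reconstructed level: 0 + 775 × 1.9/1024 V = 1.437988281 V.
V_in − V_code = 1.437686 − (1.437988281) = −302 µV.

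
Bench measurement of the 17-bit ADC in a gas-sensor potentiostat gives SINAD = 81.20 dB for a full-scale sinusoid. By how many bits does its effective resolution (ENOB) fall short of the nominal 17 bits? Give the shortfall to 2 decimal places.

N_eff = (81.20 − 1.76)/6.02 = 13.1960 bits.
Shortfall = 17 − 13.1960 = 3.8040 bits.

3.80 bits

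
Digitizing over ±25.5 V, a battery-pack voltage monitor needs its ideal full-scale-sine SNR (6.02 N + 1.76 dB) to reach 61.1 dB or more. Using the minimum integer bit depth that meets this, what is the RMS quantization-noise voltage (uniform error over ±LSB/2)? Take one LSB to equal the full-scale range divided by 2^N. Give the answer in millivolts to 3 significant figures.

Full-scale range = 25.5 V − (-25.5 V) = 51 V.
Solving 6.02 N ≥ 61.1 − 1.76: N ≥ 9.857. Round up → N = 10.
One LSB is 51 V / 1024 = 49.805 mV.
σ_q = LSB/√12 = 49.805 mV/3.4641 = 14.4 mV.

14.4 mV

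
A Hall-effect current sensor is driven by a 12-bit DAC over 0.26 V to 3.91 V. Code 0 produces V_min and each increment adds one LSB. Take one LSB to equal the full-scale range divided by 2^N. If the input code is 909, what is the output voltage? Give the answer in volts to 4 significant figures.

Full-scale range = 3.91 V − (0.26 V) = 3.65 V. LSB = 3.65 V / 2^12.
V_out = 0.26 + 909 × (3.65/4096) V
      = 0.26 V + 0.810022 V = 1.07002 V.

1.070 V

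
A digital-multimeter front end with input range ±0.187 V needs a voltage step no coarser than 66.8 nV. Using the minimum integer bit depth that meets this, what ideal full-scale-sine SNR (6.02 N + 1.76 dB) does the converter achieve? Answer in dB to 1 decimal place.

140.2 dB

Span: 0.187 V − (-0.187 V) = 0.374 V.
0.374 V / 66.8 nV = 5.599e6. Since 2^22 = 4194304 and 2^23 = 8388608, N = 23.
Ideal SNR at N = 23: 6.02·23 + 1.76 = 140.2 dB.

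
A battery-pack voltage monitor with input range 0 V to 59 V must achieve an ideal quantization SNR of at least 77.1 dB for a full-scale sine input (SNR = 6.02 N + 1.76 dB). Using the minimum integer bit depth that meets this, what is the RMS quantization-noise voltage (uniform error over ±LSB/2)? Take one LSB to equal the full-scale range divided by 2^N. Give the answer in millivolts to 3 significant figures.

Range is 59 V.
N ≥ (77.1 − 1.76)/6.02 = 12.515 → N_min = 13.
Step size = 59/8192 V = 7.2021 mV.
σ_q = LSB/√12 = 7.2021 mV/3.4641 = 2.08 mV.

2.08 mV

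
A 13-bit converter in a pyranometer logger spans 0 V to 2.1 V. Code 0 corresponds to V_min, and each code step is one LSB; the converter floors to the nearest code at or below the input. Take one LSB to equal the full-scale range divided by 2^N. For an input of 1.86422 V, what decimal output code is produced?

7272

Range is 2.1 V. LSB = 2.1 V / 2^13 ≈ 256.3 µV.
V_in − V_min = 1.86422 − (0) = 1.86422 V.
Divide by LSB: 1.86422 × 8192/2.1 = 7272.2334.
Truncating gives code 7272.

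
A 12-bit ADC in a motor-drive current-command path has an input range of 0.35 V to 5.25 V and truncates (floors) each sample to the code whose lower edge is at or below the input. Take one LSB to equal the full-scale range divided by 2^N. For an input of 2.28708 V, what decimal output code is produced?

The full-scale span is 5.25 − (0.35) = 4.9 V. LSB = 4.9 V / 2^12 ≈ 1.196 mV.
(V_in − V_min) × 2^12/range = (2.28708 − (0.35)) × 4096/4.9 = 1619.241.
Floor → code = 1619.

1619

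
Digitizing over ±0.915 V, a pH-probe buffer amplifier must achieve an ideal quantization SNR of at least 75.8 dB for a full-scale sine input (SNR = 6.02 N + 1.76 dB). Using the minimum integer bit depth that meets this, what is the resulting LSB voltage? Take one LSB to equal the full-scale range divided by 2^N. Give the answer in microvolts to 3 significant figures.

223 µV

The full-scale span is 0.915 − (-0.915) = 1.83 V.
Solving 6.02 N ≥ 75.8 − 1.76: N ≥ 12.299. Round up → N = 13.
Step size = 1.83/8192 V = 223 µV.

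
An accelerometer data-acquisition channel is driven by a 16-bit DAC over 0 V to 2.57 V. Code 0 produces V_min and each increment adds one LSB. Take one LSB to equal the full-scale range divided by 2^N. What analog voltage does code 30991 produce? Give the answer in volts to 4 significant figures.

1.215 V

Range is 2.57 V. LSB = 2.57 V / 2^16.
V_out = 0 + 30991 × (2.57/65536) V
      = 0 + 1.21531 = 1.21531 V.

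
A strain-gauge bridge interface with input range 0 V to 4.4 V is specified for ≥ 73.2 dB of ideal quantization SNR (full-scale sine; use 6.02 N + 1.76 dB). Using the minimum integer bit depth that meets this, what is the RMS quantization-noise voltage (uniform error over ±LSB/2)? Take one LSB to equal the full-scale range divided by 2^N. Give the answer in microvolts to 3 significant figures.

Range is 4.4 V.
N ≥ (73.2 − 1.76)/6.02 = 11.867 → N_min = 12.
LSB = 4.4 V / 2^12 = 1.0742 mV.
RMS noise = LSB/√12 = 310 µV.

310 µV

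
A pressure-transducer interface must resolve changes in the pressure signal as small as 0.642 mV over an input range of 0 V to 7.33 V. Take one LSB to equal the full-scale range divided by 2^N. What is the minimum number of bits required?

Full-scale range = 7.33 V.
Levels needed ≥ 7.33/0.642 mV = 11420. 2^14 = 16384 suffices, so N_min = 14.

14 bits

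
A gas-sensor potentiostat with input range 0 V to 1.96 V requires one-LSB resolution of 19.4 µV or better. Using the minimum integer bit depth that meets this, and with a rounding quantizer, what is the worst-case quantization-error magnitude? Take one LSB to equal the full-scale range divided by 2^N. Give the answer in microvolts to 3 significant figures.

7.48 µV

Range is 1.96 V.
Required number of levels: 1.96/19.4 µV = 101030; smallest N with 2^N ≥ that is 17.
LSB = 1.96 V / 2^17 = 14.954 µV.
Max error for round-to-nearest is LSB/2 = 7.48 µV.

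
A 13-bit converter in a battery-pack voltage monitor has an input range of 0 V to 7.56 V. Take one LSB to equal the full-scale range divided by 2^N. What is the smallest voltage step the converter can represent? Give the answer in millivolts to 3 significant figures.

0.923 mV

V_FS = 7.56 V.
Number of codes = 2^13 = 8192.
LSB = 7.56 V / 2^13 = 0.923 mV.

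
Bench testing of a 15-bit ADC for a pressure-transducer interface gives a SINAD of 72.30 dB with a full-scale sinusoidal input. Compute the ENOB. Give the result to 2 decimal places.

ENOB = (72.30 − 1.76)/6.02 = 11.7176 bits.

11.72 bits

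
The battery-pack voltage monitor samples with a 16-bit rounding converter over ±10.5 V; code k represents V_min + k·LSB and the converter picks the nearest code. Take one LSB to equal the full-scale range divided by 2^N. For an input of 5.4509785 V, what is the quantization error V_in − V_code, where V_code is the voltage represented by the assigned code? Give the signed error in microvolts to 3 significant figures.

+66.0 µV

The full-scale span is 10.5 − (-10.5) = 21 V. LSB = 21 V / 2^16 ≈ 320.4 µV.
(5.4509785 − (-10.5)) / LSB = 15.9509785 × 65536/21 = 49779.2060. Nearest integer: k = 49779.
V_code = V_min + k × range/2^16 = -10.5 + 49779 × 21/65536 = 5.4509124756 V.
V_in − V_code = 5.4509785 − (5.4509124756) = +66.0 µV.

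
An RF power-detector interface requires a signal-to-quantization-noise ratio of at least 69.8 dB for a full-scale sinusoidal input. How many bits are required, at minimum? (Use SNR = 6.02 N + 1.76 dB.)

12 bits

N ≥ (69.8 − 1.76)/6.02 = 11.302 → N_min = 12.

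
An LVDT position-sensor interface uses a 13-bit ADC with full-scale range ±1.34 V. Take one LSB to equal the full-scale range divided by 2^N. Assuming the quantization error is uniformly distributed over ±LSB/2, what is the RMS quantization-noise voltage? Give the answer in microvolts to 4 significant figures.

Range = 1.34 − (-1.34) = 2.68 V.
LSB = 2.68 V / 2^13 = 327.148 µV.
RMS of a uniform error over width LSB is LSB/√12 = 94.44 µV.

94.44 µV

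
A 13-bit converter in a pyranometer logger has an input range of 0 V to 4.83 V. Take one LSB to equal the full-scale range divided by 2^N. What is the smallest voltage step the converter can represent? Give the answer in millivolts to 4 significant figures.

Full-scale range = 4.83 V.
2^13 = 8192 levels.
One LSB is 4.83 V / 8192 = 0.5896 mV.

0.5896 mV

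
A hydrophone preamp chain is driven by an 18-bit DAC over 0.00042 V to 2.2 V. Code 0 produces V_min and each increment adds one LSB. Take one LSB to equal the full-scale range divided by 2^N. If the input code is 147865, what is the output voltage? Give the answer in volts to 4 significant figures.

1.241 V

Span: 2.2 V − (0.00042 V) = 2.19958 V. LSB = 2.19958 V / 2^18.
V_out = V_min + code × LSB = 0.00042 V + 147865 × 2.19958 V / 262144
      = 0.00042 V + 1.24070 V = 1.24112 V.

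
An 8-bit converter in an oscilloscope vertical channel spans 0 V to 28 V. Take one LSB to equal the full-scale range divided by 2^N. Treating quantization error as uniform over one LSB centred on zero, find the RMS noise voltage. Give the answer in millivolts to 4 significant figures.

Span = 28 V.
Step size = 28/256 V = 109.375 mV.
RMS of a uniform error over width LSB is LSB/√12 = 31.57 mV.

31.57 mV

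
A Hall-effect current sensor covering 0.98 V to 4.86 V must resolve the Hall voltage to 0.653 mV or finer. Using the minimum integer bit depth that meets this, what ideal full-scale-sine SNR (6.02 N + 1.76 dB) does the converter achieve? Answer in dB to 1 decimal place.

Range = 4.86 − (0.98) = 3.88 V.
Need 2^N ≥ 3.88 V / 0.653 mV = 5942 → N_min = 13.
SNR = 6.02 × 13 + 1.76 = 80.02 dB.

80.0 dB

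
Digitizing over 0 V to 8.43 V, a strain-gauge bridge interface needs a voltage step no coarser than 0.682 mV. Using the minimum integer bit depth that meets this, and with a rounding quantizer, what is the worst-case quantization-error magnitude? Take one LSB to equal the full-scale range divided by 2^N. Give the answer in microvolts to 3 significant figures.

V_FS = 8.43 V.
Levels needed ≥ 8.43/0.682 mV = 12360. 2^14 = 16384 suffices, so N_min = 14.
One LSB is 8.43 V / 16384 = 0.51453 mV.
Max error for round-to-nearest is LSB/2 = 257 µV.

257 µV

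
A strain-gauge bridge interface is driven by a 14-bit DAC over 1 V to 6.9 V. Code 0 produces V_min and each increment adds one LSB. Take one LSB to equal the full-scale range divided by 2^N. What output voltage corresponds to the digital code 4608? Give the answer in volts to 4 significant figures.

Span: 6.9 V − (1 V) = 5.9 V. LSB = 5.9 V / 2^14.
V_out = 1 + 4608 × (5.9/16384) V
      = 1 V + 1.65938 V = 2.65938 V.

2.659 V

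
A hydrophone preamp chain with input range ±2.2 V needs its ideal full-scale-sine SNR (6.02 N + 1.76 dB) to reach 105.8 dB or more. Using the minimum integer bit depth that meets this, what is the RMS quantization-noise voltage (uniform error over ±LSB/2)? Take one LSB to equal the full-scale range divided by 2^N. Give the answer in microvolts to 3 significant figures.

The full-scale span is 2.2 − (-2.2) = 4.4 V.
Required N = ⌈(105.8 − 1.76)/6.02⌉ = ⌈17.282⌉ = 18.
LSB = 4.4 V / 2^18 = 16.785 µV.
σ_q = LSB/√12 = 16.785 µV/3.4641 = 4.85 µV.

4.85 µV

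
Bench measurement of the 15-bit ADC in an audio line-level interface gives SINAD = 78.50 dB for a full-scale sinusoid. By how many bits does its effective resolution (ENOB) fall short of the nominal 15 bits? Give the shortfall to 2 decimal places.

2.25 bits

Effective bits = (78.50 − 1.76)/6.02 = 12.7475.
Shortfall = 15 − 12.7475 = 2.2525 bits.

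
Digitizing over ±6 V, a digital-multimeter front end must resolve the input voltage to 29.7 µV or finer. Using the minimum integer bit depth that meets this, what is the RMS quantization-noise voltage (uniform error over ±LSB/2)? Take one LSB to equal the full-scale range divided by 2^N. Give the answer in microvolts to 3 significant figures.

The full-scale span is 6 − (-6) = 12 V.
12 V / 29.7 µV = 404000. Since 2^18 = 262144 and 2^19 = 524288, N = 19.
LSB = 12 V ÷ 2^19 = 12/524288 V = 22.888 µV.
RMS noise = LSB/√12 = 6.61 µV.

6.61 µV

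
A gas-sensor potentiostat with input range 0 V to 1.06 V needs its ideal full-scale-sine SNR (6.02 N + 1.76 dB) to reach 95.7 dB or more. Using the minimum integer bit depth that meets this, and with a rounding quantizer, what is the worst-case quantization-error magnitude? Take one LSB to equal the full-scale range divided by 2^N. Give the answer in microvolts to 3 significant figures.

Full-scale range = 1.06 V.
Required N = ⌈(95.7 − 1.76)/6.02⌉ = ⌈15.605⌉ = 16.
One LSB is 1.06 V / 65536 = 16.174 µV.
Half an LSB is 8.09 µV.

8.09 µV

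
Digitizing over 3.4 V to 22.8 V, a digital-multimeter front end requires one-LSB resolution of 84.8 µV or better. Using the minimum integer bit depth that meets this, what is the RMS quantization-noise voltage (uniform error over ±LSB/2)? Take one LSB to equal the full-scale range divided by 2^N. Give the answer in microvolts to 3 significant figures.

Range = 22.8 − (3.4) = 19.4 V.
Levels needed ≥ 19.4/84.8 µV = 228800. 2^18 = 262144 suffices, so N_min = 18.
Step size = 19.4/262144 V = 74.005 µV.
V_rms = LSB/√12 = 21.4 µV.

21.4 µV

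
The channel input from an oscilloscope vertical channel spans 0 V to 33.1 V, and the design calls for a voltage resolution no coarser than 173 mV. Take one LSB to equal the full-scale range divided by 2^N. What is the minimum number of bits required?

8 bits

V_FS = 33.1 V.
Levels needed ≥ 33.1/173 mV = 191.3. 2^8 = 256 suffices, so N_min = 8.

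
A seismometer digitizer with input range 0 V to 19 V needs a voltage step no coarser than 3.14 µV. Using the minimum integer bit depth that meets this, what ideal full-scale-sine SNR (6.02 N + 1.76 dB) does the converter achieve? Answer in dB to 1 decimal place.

140.2 dB

V_FS = 19 V.
Need 2^N ≥ 19 V / 3.14 µV = 6.051e6 → N_min = 23.
6.02(23) + 1.76 = 140.22 dB.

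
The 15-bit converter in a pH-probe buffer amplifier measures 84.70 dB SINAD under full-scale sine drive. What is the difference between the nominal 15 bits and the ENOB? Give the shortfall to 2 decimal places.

N_eff = (84.70 − 1.76)/6.02 = 13.7774 bits.
Shortfall = 15 − 13.7774 = 1.2226 bits.

1.22 bits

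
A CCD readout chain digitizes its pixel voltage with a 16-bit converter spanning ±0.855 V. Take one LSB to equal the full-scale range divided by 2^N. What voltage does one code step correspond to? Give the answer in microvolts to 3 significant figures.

26.1 µV

Range = 0.855 − (-0.855) = 1.71 V.
2^16 = 65536 levels.
LSB = 1.71 V ÷ 2^16 = 1.71/65536 V = 26.1 µV.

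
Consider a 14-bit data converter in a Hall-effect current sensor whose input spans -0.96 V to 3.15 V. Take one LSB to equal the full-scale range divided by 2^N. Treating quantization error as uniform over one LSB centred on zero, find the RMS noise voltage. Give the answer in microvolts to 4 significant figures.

Full-scale range = 3.15 V − (-0.96 V) = 4.11 V.
Step size = 4.11/16384 V = 250.854 µV.
V_rms = LSB/√12 = 250.854 µV / √12 = 72.42 µV.

72.42 µV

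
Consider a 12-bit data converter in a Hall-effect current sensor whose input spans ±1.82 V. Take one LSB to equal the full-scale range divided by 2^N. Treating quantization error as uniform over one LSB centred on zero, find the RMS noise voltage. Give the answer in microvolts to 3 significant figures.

Span: 1.82 V − (-1.82 V) = 3.64 V.
Step size = 3.64/4096 V = 0.88867 mV.
RMS of a uniform error over width LSB is LSB/√12 = 257 µV.

257 µV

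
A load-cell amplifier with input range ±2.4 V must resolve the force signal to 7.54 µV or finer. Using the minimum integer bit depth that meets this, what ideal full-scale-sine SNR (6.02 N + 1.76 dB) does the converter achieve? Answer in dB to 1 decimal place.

122.2 dB

Span: 2.4 V − (-2.4 V) = 4.8 V.
Required number of levels: 4.8/7.54 µV = 636600; smallest N with 2^N ≥ that is 20.
SNR = 6.02 × 20 + 1.76 = 122.16 dB.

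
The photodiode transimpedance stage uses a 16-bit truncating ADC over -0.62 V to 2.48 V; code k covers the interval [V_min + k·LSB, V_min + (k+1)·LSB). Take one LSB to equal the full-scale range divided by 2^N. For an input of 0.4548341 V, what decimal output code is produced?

22722

Range = 2.48 − (-0.62) = 3.1 V. LSB = 3.1 V / 2^16 ≈ 47.30 µV.
V_in − V_min = 0.4548341 − (-0.62) = 1.0748341 V.
Divide by LSB: 1.0748341 × 65536/3.1 = 22722.6863.
Truncating gives code 22722.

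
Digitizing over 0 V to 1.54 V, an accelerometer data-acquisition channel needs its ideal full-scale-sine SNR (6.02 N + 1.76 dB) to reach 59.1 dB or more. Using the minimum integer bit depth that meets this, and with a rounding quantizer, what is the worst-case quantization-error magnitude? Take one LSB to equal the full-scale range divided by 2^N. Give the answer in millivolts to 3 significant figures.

0.752 mV

V_FS = 1.54 V.
Solving 6.02 N ≥ 59.1 − 1.76: N ≥ 9.525. Round up → N = 10.
LSB = 1.54 V / 2^10 = 1.5039 mV.
|e|_max = LSB/2 = 0.752 mV.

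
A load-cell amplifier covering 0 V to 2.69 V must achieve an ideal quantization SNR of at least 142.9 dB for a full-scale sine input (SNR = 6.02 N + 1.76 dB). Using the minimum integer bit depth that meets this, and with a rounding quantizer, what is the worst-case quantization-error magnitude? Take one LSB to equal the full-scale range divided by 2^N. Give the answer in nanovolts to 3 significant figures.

80.2 nV

Span = 2.69 V.
Required N = ⌈(142.9 − 1.76)/6.02⌉ = ⌈23.445⌉ = 24.
LSB = 2.69 V / 2^24 = 160.34 nV.
Max error for round-to-nearest is LSB/2 = 80.2 nV.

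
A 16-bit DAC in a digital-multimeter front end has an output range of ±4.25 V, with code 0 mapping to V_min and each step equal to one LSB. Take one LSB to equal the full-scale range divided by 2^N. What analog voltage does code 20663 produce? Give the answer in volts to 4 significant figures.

Span: 4.25 V − (-4.25 V) = 8.5 V. LSB = 8.5 V / 2^16.
V_out = -4.25 + 20663 × (8.5/65536) V
      = -4.25 + 2.67999 = -1.57001 V.

-1.570 V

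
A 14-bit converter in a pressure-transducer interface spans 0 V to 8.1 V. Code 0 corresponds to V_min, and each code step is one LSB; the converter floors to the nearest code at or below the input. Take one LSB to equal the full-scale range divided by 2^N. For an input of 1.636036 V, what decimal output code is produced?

3309

V_FS = 8.1 V. LSB = 8.1 V / 2^14 ≈ 494.4 µV.
V_in − V_min = 1.636036 − (0) = 1.636036 V.
Divide by LSB: 1.636036 × 16384/8.1 = 3309.2363.
Truncating gives code 3309.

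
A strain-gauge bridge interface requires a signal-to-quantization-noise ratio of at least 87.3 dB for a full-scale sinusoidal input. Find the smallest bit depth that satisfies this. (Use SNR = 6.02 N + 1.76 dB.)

15 bits

6.02 N + 1.76 ≥ 87.3 gives N ≥ 14.209, so the minimum integer is 15.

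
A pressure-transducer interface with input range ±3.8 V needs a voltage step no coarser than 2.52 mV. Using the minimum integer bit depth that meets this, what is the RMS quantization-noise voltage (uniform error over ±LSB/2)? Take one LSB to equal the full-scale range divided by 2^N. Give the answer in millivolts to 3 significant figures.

0.536 mV

Span: 3.8 V − (-3.8 V) = 7.6 V.
Need 2^N ≥ 7.6 V / 2.52 mV = 3016 → N_min = 12.
LSB = 7.6 V / 2^12 = 1.8555 mV.
V_rms = LSB/√12 = 0.536 mV.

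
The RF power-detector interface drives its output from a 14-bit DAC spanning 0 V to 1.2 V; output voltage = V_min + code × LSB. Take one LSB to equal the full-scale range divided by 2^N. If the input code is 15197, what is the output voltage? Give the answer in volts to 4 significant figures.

Full-scale range = 1.2 V. LSB = 1.2 V / 2^14.
Output = V_min + (15197/16384) × range = 0 + 0.927551 × 1.2 V
      = 0 + 1.11306 = 1.11306 V.

1.113 V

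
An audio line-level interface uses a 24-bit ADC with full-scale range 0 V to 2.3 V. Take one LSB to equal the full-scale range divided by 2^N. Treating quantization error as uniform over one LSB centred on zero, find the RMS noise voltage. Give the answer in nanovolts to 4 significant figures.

Full-scale range = 2.3 V.
Step size = 2.3/16777216 V = 137.091 nV.
V_rms = LSB/√12 = 137.091 nV / √12 = 39.57 nV.

39.57 nV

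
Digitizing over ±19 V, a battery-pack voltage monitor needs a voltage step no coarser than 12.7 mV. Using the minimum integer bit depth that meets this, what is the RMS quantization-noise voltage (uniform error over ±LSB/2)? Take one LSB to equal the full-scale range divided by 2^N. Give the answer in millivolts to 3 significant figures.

Range = 19 − (-19) = 38 V.
Levels needed ≥ 38/12.7 mV = 2992. 2^12 = 4096 suffices, so N_min = 12.
Step size = 38/4096 V = 9.2773 mV.
V_rms = LSB/√12 = 2.68 mV.

2.68 mV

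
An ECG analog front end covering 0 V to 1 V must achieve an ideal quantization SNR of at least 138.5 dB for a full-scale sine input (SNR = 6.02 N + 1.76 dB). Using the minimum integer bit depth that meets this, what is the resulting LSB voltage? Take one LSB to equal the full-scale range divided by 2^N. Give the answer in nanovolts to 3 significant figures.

119 nV

Range is 1 V.
N ≥ (138.5 − 1.76)/6.02 = 22.714 → N_min = 23.
LSB = 1 V / 2^23 = 119 nV.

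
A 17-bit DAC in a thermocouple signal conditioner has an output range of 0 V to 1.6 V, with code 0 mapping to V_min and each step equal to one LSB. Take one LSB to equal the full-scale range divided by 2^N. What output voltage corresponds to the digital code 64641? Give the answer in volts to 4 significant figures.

0.7891 V

Span = 1.6 V. LSB = 1.6 V / 2^17.
V_out = 0 + 64641 × (1.6/131072) V
      = 0 V + 0.789075 V = 0.789075 V.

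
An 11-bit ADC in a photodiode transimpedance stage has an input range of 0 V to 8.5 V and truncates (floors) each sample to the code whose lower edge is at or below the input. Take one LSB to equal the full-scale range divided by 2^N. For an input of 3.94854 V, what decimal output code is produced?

951

Span = 8.5 V. LSB = 8.5 V / 2^11 ≈ 4.150 mV.
code = ⌊(V_in − V_min)/LSB⌋ = ⌊(V_in − V_min) × 2^11 / range⌋
     = ⌊(3.94854 − (0)) × 2048 / 8.5⌋ = ⌊3.94854 × 2048/8.5⌋
     = ⌊951.366⌋ = 951.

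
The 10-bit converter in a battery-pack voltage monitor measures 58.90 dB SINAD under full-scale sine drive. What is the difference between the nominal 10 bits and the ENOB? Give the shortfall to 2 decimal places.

ENOB = (SINAD − 1.76)/6.02 = (58.90 − 1.76)/6.02 = 9.4917 bits.
Shortfall = 10 − 9.4917 = 0.5083 bits.

0.51 bits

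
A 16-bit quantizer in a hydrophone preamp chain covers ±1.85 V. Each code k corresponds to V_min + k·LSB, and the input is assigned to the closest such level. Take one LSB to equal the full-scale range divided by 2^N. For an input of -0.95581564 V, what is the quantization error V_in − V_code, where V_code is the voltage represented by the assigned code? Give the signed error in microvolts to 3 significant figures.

+10.2 µV

The full-scale span is 1.85 − (-1.85) = 3.7 V. LSB = 3.7 V / 2^16 ≈ 56.46 µV.
(-0.95581564 − (-1.85)) / LSB = 0.89418436 × 65536/3.7 = 15838.1801. Nearest integer: k = 15838.
V_code = V_min + k × range/2^16 = -1.85 + 15838 × 3.7/65536 = -0.95582580566 V.
Error = V_in − V_code = -0.95581564 − (-0.95582580566) = +10.2 µV.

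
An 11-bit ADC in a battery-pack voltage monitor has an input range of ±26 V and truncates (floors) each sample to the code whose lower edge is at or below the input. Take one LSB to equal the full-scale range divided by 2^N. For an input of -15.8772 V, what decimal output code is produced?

398

Full-scale range = 26 V − (-26 V) = 52 V. LSB = 52 V / 2^11 ≈ 25.39 mV.
V_in − V_min = -15.8772 − (-26) = 10.1228 V.
Divide by LSB: 10.1228 × 2048/52 = 398.6826.
Truncating gives code 398.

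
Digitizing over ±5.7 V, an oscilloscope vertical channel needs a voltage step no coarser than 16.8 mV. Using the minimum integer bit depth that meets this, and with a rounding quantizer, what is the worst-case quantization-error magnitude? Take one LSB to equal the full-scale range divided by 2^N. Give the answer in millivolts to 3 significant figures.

The full-scale span is 5.7 − (-5.7) = 11.4 V.
Levels needed ≥ 11.4/16.8 mV = 678.6. 2^10 = 1024 suffices, so N_min = 10.
Step size = 11.4/1024 V = 11.133 mV.
|e|_max = LSB/2 = 5.57 mV.

5.57 mV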